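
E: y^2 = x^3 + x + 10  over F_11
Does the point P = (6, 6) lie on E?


Check whether y^2 = x^3 + 1 x + 10 (mod 11) for (x, y) = (6, 6).
LHS: y^2 = 6^2 mod 11 = 3
RHS: x^3 + 1 x + 10 = 6^3 + 1*6 + 10 mod 11 = 1
LHS != RHS

No, not on the curve


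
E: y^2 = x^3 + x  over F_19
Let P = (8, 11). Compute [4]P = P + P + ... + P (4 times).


k = 4 = 100_2 (binary, LSB first: 001)
Double-and-add from P = (8, 11):
  bit 0 = 0: acc unchanged = O
  bit 1 = 0: acc unchanged = O
  bit 2 = 1: acc = O + (9, 15) = (9, 15)

4P = (9, 15)


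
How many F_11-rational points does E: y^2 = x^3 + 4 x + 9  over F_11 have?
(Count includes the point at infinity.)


For each x in F_11, count y with y^2 = x^3 + 4 x + 9 mod 11:
  x = 0: RHS = 9, y in [3, 8]  -> 2 point(s)
  x = 1: RHS = 3, y in [5, 6]  -> 2 point(s)
  x = 2: RHS = 3, y in [5, 6]  -> 2 point(s)
  x = 3: RHS = 4, y in [2, 9]  -> 2 point(s)
  x = 4: RHS = 1, y in [1, 10]  -> 2 point(s)
  x = 5: RHS = 0, y in [0]  -> 1 point(s)
  x = 8: RHS = 3, y in [5, 6]  -> 2 point(s)
  x = 9: RHS = 4, y in [2, 9]  -> 2 point(s)
  x = 10: RHS = 4, y in [2, 9]  -> 2 point(s)
Affine points: 17. Add the point at infinity: total = 18.

#E(F_11) = 18


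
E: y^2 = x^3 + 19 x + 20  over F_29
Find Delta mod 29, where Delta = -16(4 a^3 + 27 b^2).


4 a^3 + 27 b^2 = 4*19^3 + 27*20^2 = 27436 + 10800 = 38236
Delta = -16 * (38236) = -611776
Delta mod 29 = 8

Delta = 8 (mod 29)


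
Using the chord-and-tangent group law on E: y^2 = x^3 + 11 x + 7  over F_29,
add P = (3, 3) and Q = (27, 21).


P != Q, so use the chord formula.
s = (y2 - y1) / (x2 - x1) = (18) / (24) mod 29 = 8
x3 = s^2 - x1 - x2 mod 29 = 8^2 - 3 - 27 = 5
y3 = s (x1 - x3) - y1 mod 29 = 8 * (3 - 5) - 3 = 10

P + Q = (5, 10)


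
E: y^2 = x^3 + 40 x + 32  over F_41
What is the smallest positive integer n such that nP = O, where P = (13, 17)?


Compute successive multiples of P until we hit O:
  1P = (13, 17)
  2P = (19, 36)
  3P = (27, 7)
  4P = (40, 14)
  5P = (28, 12)
  6P = (32, 3)
  7P = (33, 15)
  8P = (11, 32)
  ... (continuing to 35P)
  35P = O

ord(P) = 35


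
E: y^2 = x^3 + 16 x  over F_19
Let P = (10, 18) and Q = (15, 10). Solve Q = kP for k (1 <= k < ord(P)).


Enumerate multiples of P until we hit Q = (15, 10):
  1P = (10, 18)
  2P = (16, 18)
  3P = (12, 1)
  4P = (17, 13)
  5P = (15, 10)
Match found at i = 5.

k = 5


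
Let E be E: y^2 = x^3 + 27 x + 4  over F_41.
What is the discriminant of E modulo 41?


4 a^3 + 27 b^2 = 4*27^3 + 27*4^2 = 78732 + 432 = 79164
Delta = -16 * (79164) = -1266624
Delta mod 41 = 30

Delta = 30 (mod 41)


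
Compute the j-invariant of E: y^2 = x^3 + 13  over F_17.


Delta = -16(4 a^3 + 27 b^2) mod 17 = 7
-1728 * (4 a)^3 = -1728 * (4*0)^3 mod 17 = 0
j = 0 * 7^(-1) mod 17 = 0

j = 0 (mod 17)


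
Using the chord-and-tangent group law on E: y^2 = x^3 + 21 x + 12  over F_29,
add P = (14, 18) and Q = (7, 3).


P != Q, so use the chord formula.
s = (y2 - y1) / (x2 - x1) = (14) / (22) mod 29 = 27
x3 = s^2 - x1 - x2 mod 29 = 27^2 - 14 - 7 = 12
y3 = s (x1 - x3) - y1 mod 29 = 27 * (14 - 12) - 18 = 7

P + Q = (12, 7)


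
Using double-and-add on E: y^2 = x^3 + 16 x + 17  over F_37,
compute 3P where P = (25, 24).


k = 3 = 11_2 (binary, LSB first: 11)
Double-and-add from P = (25, 24):
  bit 0 = 1: acc = O + (25, 24) = (25, 24)
  bit 1 = 1: acc = (25, 24) + (33, 0) = (25, 13)

3P = (25, 13)


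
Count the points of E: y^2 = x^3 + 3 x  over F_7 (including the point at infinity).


For each x in F_7, count y with y^2 = x^3 + 3 x + 0 mod 7:
  x = 0: RHS = 0, y in [0]  -> 1 point(s)
  x = 1: RHS = 4, y in [2, 5]  -> 2 point(s)
  x = 2: RHS = 0, y in [0]  -> 1 point(s)
  x = 3: RHS = 1, y in [1, 6]  -> 2 point(s)
  x = 5: RHS = 0, y in [0]  -> 1 point(s)
Affine points: 7. Add the point at infinity: total = 8.

#E(F_7) = 8


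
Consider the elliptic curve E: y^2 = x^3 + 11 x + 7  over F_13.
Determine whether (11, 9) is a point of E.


Check whether y^2 = x^3 + 11 x + 7 (mod 13) for (x, y) = (11, 9).
LHS: y^2 = 9^2 mod 13 = 3
RHS: x^3 + 11 x + 7 = 11^3 + 11*11 + 7 mod 13 = 3
LHS = RHS

Yes, on the curve


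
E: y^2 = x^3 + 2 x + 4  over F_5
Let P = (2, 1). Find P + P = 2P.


Doubling: s = (3 x1^2 + a) / (2 y1)
s = (3*2^2 + 2) / (2*1) mod 5 = 2
x3 = s^2 - 2 x1 mod 5 = 2^2 - 2*2 = 0
y3 = s (x1 - x3) - y1 mod 5 = 2 * (2 - 0) - 1 = 3

2P = (0, 3)


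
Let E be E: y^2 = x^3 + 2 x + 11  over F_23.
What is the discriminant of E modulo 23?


4 a^3 + 27 b^2 = 4*2^3 + 27*11^2 = 32 + 3267 = 3299
Delta = -16 * (3299) = -52784
Delta mod 23 = 1

Delta = 1 (mod 23)


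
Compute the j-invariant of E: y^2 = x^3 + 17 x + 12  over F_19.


Delta = -16(4 a^3 + 27 b^2) mod 19 = 16
-1728 * (4 a)^3 = -1728 * (4*17)^3 mod 19 = 1
j = 1 * 16^(-1) mod 19 = 6

j = 6 (mod 19)


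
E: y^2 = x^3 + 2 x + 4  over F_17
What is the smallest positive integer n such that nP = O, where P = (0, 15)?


Compute successive multiples of P until we hit O:
  1P = (0, 15)
  2P = (13, 0)
  3P = (0, 2)
  4P = O

ord(P) = 4


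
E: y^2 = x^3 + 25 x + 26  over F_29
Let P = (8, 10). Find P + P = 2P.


Doubling: s = (3 x1^2 + a) / (2 y1)
s = (3*8^2 + 25) / (2*10) mod 29 = 21
x3 = s^2 - 2 x1 mod 29 = 21^2 - 2*8 = 19
y3 = s (x1 - x3) - y1 mod 29 = 21 * (8 - 19) - 10 = 20

2P = (19, 20)


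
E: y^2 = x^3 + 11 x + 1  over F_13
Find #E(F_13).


For each x in F_13, count y with y^2 = x^3 + 11 x + 1 mod 13:
  x = 0: RHS = 1, y in [1, 12]  -> 2 point(s)
  x = 1: RHS = 0, y in [0]  -> 1 point(s)
  x = 3: RHS = 9, y in [3, 10]  -> 2 point(s)
  x = 5: RHS = 12, y in [5, 8]  -> 2 point(s)
  x = 6: RHS = 10, y in [6, 7]  -> 2 point(s)
  x = 8: RHS = 3, y in [4, 9]  -> 2 point(s)
  x = 9: RHS = 10, y in [6, 7]  -> 2 point(s)
  x = 11: RHS = 10, y in [6, 7]  -> 2 point(s)
Affine points: 15. Add the point at infinity: total = 16.

#E(F_13) = 16


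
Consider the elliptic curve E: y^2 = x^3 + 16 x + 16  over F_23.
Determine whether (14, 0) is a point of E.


Check whether y^2 = x^3 + 16 x + 16 (mod 23) for (x, y) = (14, 0).
LHS: y^2 = 0^2 mod 23 = 0
RHS: x^3 + 16 x + 16 = 14^3 + 16*14 + 16 mod 23 = 17
LHS != RHS

No, not on the curve


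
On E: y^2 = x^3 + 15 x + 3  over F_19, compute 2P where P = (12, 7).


k = 2 = 10_2 (binary, LSB first: 01)
Double-and-add from P = (12, 7):
  bit 0 = 0: acc unchanged = O
  bit 1 = 1: acc = O + (18, 5) = (18, 5)

2P = (18, 5)


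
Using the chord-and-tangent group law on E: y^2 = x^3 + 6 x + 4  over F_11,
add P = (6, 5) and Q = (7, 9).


P != Q, so use the chord formula.
s = (y2 - y1) / (x2 - x1) = (4) / (1) mod 11 = 4
x3 = s^2 - x1 - x2 mod 11 = 4^2 - 6 - 7 = 3
y3 = s (x1 - x3) - y1 mod 11 = 4 * (6 - 3) - 5 = 7

P + Q = (3, 7)


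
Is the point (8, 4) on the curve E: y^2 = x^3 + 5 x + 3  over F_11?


Check whether y^2 = x^3 + 5 x + 3 (mod 11) for (x, y) = (8, 4).
LHS: y^2 = 4^2 mod 11 = 5
RHS: x^3 + 5 x + 3 = 8^3 + 5*8 + 3 mod 11 = 5
LHS = RHS

Yes, on the curve


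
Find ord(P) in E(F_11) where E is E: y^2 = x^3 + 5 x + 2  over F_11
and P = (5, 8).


Compute successive multiples of P until we hit O:
  1P = (5, 8)
  2P = (4, 8)
  3P = (2, 3)
  4P = (8, 9)
  5P = (3, 0)
  6P = (8, 2)
  7P = (2, 8)
  8P = (4, 3)
  ... (continuing to 10P)
  10P = O

ord(P) = 10


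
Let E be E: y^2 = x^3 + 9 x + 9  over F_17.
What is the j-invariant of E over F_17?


Delta = -16(4 a^3 + 27 b^2) mod 17 = 3
-1728 * (4 a)^3 = -1728 * (4*9)^3 mod 17 = 14
j = 14 * 3^(-1) mod 17 = 16

j = 16 (mod 17)


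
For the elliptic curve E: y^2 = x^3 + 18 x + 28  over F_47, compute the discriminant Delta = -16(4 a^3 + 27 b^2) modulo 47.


4 a^3 + 27 b^2 = 4*18^3 + 27*28^2 = 23328 + 21168 = 44496
Delta = -16 * (44496) = -711936
Delta mod 47 = 20

Delta = 20 (mod 47)


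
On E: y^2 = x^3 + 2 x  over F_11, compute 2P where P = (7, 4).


Doubling: s = (3 x1^2 + a) / (2 y1)
s = (3*7^2 + 2) / (2*4) mod 11 = 9
x3 = s^2 - 2 x1 mod 11 = 9^2 - 2*7 = 1
y3 = s (x1 - x3) - y1 mod 11 = 9 * (7 - 1) - 4 = 6

2P = (1, 6)


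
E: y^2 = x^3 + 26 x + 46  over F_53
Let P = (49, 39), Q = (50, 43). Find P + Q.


P != Q, so use the chord formula.
s = (y2 - y1) / (x2 - x1) = (4) / (1) mod 53 = 4
x3 = s^2 - x1 - x2 mod 53 = 4^2 - 49 - 50 = 23
y3 = s (x1 - x3) - y1 mod 53 = 4 * (49 - 23) - 39 = 12

P + Q = (23, 12)


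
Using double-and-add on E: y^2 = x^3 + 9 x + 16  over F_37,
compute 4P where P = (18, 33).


k = 4 = 100_2 (binary, LSB first: 001)
Double-and-add from P = (18, 33):
  bit 0 = 0: acc unchanged = O
  bit 1 = 0: acc unchanged = O
  bit 2 = 1: acc = O + (10, 12) = (10, 12)

4P = (10, 12)


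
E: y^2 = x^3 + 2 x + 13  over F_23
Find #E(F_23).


For each x in F_23, count y with y^2 = x^3 + 2 x + 13 mod 23:
  x = 0: RHS = 13, y in [6, 17]  -> 2 point(s)
  x = 1: RHS = 16, y in [4, 19]  -> 2 point(s)
  x = 2: RHS = 2, y in [5, 18]  -> 2 point(s)
  x = 3: RHS = 0, y in [0]  -> 1 point(s)
  x = 4: RHS = 16, y in [4, 19]  -> 2 point(s)
  x = 7: RHS = 2, y in [5, 18]  -> 2 point(s)
  x = 8: RHS = 12, y in [9, 14]  -> 2 point(s)
  x = 9: RHS = 1, y in [1, 22]  -> 2 point(s)
  x = 11: RHS = 9, y in [3, 20]  -> 2 point(s)
  x = 14: RHS = 2, y in [5, 18]  -> 2 point(s)
  x = 16: RHS = 1, y in [1, 22]  -> 2 point(s)
  x = 18: RHS = 16, y in [4, 19]  -> 2 point(s)
  x = 20: RHS = 3, y in [7, 16]  -> 2 point(s)
  x = 21: RHS = 1, y in [1, 22]  -> 2 point(s)
Affine points: 27. Add the point at infinity: total = 28.

#E(F_23) = 28


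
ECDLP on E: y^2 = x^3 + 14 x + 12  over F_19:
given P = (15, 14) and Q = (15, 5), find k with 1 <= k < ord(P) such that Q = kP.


Enumerate multiples of P until we hit Q = (15, 5):
  1P = (15, 14)
  2P = (13, 4)
  3P = (16, 0)
  4P = (13, 15)
  5P = (15, 5)
Match found at i = 5.

k = 5


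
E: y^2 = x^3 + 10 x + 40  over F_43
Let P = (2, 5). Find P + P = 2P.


Doubling: s = (3 x1^2 + a) / (2 y1)
s = (3*2^2 + 10) / (2*5) mod 43 = 28
x3 = s^2 - 2 x1 mod 43 = 28^2 - 2*2 = 6
y3 = s (x1 - x3) - y1 mod 43 = 28 * (2 - 6) - 5 = 12

2P = (6, 12)


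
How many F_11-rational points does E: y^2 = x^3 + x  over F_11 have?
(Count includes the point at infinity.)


For each x in F_11, count y with y^2 = x^3 + 1 x + 0 mod 11:
  x = 0: RHS = 0, y in [0]  -> 1 point(s)
  x = 5: RHS = 9, y in [3, 8]  -> 2 point(s)
  x = 7: RHS = 9, y in [3, 8]  -> 2 point(s)
  x = 8: RHS = 3, y in [5, 6]  -> 2 point(s)
  x = 9: RHS = 1, y in [1, 10]  -> 2 point(s)
  x = 10: RHS = 9, y in [3, 8]  -> 2 point(s)
Affine points: 11. Add the point at infinity: total = 12.

#E(F_11) = 12


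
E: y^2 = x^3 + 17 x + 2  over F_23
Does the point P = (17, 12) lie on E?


Check whether y^2 = x^3 + 17 x + 2 (mod 23) for (x, y) = (17, 12).
LHS: y^2 = 12^2 mod 23 = 6
RHS: x^3 + 17 x + 2 = 17^3 + 17*17 + 2 mod 23 = 6
LHS = RHS

Yes, on the curve


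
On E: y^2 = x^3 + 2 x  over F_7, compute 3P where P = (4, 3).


k = 3 = 11_2 (binary, LSB first: 11)
Double-and-add from P = (4, 3):
  bit 0 = 1: acc = O + (4, 3) = (4, 3)
  bit 1 = 1: acc = (4, 3) + (0, 0) = (4, 4)

3P = (4, 4)


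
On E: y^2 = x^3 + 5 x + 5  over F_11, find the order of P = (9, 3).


Compute successive multiples of P until we hit O:
  1P = (9, 3)
  2P = (5, 1)
  3P = (0, 7)
  4P = (6, 3)
  5P = (7, 8)
  6P = (4, 1)
  7P = (3, 6)
  8P = (2, 10)
  ... (continuing to 18P)
  18P = O

ord(P) = 18


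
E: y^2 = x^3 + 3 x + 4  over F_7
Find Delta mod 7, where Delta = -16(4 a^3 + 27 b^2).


4 a^3 + 27 b^2 = 4*3^3 + 27*4^2 = 108 + 432 = 540
Delta = -16 * (540) = -8640
Delta mod 7 = 5

Delta = 5 (mod 7)


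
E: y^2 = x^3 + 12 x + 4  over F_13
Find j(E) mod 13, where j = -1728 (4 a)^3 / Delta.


Delta = -16(4 a^3 + 27 b^2) mod 13 = 3
-1728 * (4 a)^3 = -1728 * (4*12)^3 mod 13 = 1
j = 1 * 3^(-1) mod 13 = 9

j = 9 (mod 13)


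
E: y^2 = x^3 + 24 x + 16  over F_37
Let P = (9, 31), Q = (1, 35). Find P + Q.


P != Q, so use the chord formula.
s = (y2 - y1) / (x2 - x1) = (4) / (29) mod 37 = 18
x3 = s^2 - x1 - x2 mod 37 = 18^2 - 9 - 1 = 18
y3 = s (x1 - x3) - y1 mod 37 = 18 * (9 - 18) - 31 = 29

P + Q = (18, 29)


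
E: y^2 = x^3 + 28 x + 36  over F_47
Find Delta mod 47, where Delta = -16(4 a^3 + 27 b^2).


4 a^3 + 27 b^2 = 4*28^3 + 27*36^2 = 87808 + 34992 = 122800
Delta = -16 * (122800) = -1964800
Delta mod 47 = 35

Delta = 35 (mod 47)


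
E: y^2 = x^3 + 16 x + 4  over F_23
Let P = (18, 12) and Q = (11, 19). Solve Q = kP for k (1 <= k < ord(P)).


Enumerate multiples of P until we hit Q = (11, 19):
  1P = (18, 12)
  2P = (11, 4)
  3P = (0, 2)
  4P = (9, 16)
  5P = (5, 18)
  6P = (16, 3)
  7P = (15, 13)
  8P = (8, 0)
  9P = (15, 10)
  10P = (16, 20)
  11P = (5, 5)
  12P = (9, 7)
  13P = (0, 21)
  14P = (11, 19)
Match found at i = 14.

k = 14


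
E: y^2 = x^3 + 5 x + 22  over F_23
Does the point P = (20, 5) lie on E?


Check whether y^2 = x^3 + 5 x + 22 (mod 23) for (x, y) = (20, 5).
LHS: y^2 = 5^2 mod 23 = 2
RHS: x^3 + 5 x + 22 = 20^3 + 5*20 + 22 mod 23 = 3
LHS != RHS

No, not on the curve


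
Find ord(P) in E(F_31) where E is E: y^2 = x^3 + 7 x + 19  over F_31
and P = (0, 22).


Compute successive multiples of P until we hit O:
  1P = (0, 22)
  2P = (19, 25)
  3P = (14, 28)
  4P = (2, 17)
  5P = (12, 8)
  6P = (4, 24)
  7P = (4, 7)
  8P = (12, 23)
  ... (continuing to 13P)
  13P = O

ord(P) = 13


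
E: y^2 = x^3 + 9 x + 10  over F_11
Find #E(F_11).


For each x in F_11, count y with y^2 = x^3 + 9 x + 10 mod 11:
  x = 1: RHS = 9, y in [3, 8]  -> 2 point(s)
  x = 2: RHS = 3, y in [5, 6]  -> 2 point(s)
  x = 3: RHS = 9, y in [3, 8]  -> 2 point(s)
  x = 4: RHS = 0, y in [0]  -> 1 point(s)
  x = 5: RHS = 4, y in [2, 9]  -> 2 point(s)
  x = 6: RHS = 5, y in [4, 7]  -> 2 point(s)
  x = 7: RHS = 9, y in [3, 8]  -> 2 point(s)
  x = 8: RHS = 0, y in [0]  -> 1 point(s)
  x = 10: RHS = 0, y in [0]  -> 1 point(s)
Affine points: 15. Add the point at infinity: total = 16.

#E(F_11) = 16


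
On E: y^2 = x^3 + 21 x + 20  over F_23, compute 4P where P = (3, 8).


k = 4 = 100_2 (binary, LSB first: 001)
Double-and-add from P = (3, 8):
  bit 0 = 0: acc unchanged = O
  bit 1 = 0: acc unchanged = O
  bit 2 = 1: acc = O + (3, 8) = (3, 8)

4P = (3, 8)


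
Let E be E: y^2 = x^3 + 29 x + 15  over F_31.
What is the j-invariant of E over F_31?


Delta = -16(4 a^3 + 27 b^2) mod 31 = 1
-1728 * (4 a)^3 = -1728 * (4*29)^3 mod 31 = 27
j = 27 * 1^(-1) mod 31 = 27

j = 27 (mod 31)


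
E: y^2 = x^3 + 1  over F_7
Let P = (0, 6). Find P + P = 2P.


Doubling: s = (3 x1^2 + a) / (2 y1)
s = (3*0^2 + 0) / (2*6) mod 7 = 0
x3 = s^2 - 2 x1 mod 7 = 0^2 - 2*0 = 0
y3 = s (x1 - x3) - y1 mod 7 = 0 * (0 - 0) - 6 = 1

2P = (0, 1)


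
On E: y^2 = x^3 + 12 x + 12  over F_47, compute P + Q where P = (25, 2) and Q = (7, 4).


P != Q, so use the chord formula.
s = (y2 - y1) / (x2 - x1) = (2) / (29) mod 47 = 26
x3 = s^2 - x1 - x2 mod 47 = 26^2 - 25 - 7 = 33
y3 = s (x1 - x3) - y1 mod 47 = 26 * (25 - 33) - 2 = 25

P + Q = (33, 25)


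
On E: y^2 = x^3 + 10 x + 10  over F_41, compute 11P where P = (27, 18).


k = 11 = 1011_2 (binary, LSB first: 1101)
Double-and-add from P = (27, 18):
  bit 0 = 1: acc = O + (27, 18) = (27, 18)
  bit 1 = 1: acc = (27, 18) + (33, 19) = (30, 2)
  bit 2 = 0: acc unchanged = (30, 2)
  bit 3 = 1: acc = (30, 2) + (5, 12) = (16, 17)

11P = (16, 17)


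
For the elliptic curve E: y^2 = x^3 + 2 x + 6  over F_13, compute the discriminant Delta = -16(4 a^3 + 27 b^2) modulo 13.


4 a^3 + 27 b^2 = 4*2^3 + 27*6^2 = 32 + 972 = 1004
Delta = -16 * (1004) = -16064
Delta mod 13 = 4

Delta = 4 (mod 13)


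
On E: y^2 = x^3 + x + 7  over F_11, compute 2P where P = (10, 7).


Doubling: s = (3 x1^2 + a) / (2 y1)
s = (3*10^2 + 1) / (2*7) mod 11 = 5
x3 = s^2 - 2 x1 mod 11 = 5^2 - 2*10 = 5
y3 = s (x1 - x3) - y1 mod 11 = 5 * (10 - 5) - 7 = 7

2P = (5, 7)


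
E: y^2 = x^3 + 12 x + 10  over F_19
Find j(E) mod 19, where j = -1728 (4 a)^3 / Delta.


Delta = -16(4 a^3 + 27 b^2) mod 19 = 13
-1728 * (4 a)^3 = -1728 * (4*12)^3 mod 19 = 12
j = 12 * 13^(-1) mod 19 = 17

j = 17 (mod 19)


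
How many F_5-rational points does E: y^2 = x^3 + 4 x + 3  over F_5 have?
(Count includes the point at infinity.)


For each x in F_5, count y with y^2 = x^3 + 4 x + 3 mod 5:
  x = 2: RHS = 4, y in [2, 3]  -> 2 point(s)
Affine points: 2. Add the point at infinity: total = 3.

#E(F_5) = 3


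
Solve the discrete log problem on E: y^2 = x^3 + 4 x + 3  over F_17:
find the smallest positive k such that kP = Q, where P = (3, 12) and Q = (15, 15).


Enumerate multiples of P until we hit Q = (15, 15):
  1P = (3, 12)
  2P = (15, 15)
Match found at i = 2.

k = 2


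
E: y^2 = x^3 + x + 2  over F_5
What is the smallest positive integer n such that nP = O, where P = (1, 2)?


Compute successive multiples of P until we hit O:
  1P = (1, 2)
  2P = (4, 0)
  3P = (1, 3)
  4P = O

ord(P) = 4


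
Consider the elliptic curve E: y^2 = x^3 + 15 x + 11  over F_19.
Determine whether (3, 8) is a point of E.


Check whether y^2 = x^3 + 15 x + 11 (mod 19) for (x, y) = (3, 8).
LHS: y^2 = 8^2 mod 19 = 7
RHS: x^3 + 15 x + 11 = 3^3 + 15*3 + 11 mod 19 = 7
LHS = RHS

Yes, on the curve


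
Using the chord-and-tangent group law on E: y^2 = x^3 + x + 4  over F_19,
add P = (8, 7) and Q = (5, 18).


P != Q, so use the chord formula.
s = (y2 - y1) / (x2 - x1) = (11) / (16) mod 19 = 9
x3 = s^2 - x1 - x2 mod 19 = 9^2 - 8 - 5 = 11
y3 = s (x1 - x3) - y1 mod 19 = 9 * (8 - 11) - 7 = 4

P + Q = (11, 4)


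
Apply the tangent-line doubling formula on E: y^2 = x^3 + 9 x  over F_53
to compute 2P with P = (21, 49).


Doubling: s = (3 x1^2 + a) / (2 y1)
s = (3*21^2 + 9) / (2*49) mod 53 = 19
x3 = s^2 - 2 x1 mod 53 = 19^2 - 2*21 = 1
y3 = s (x1 - x3) - y1 mod 53 = 19 * (21 - 1) - 49 = 13

2P = (1, 13)


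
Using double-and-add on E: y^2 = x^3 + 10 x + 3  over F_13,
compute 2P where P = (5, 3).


k = 2 = 10_2 (binary, LSB first: 01)
Double-and-add from P = (5, 3):
  bit 0 = 0: acc unchanged = O
  bit 1 = 1: acc = O + (4, 9) = (4, 9)

2P = (4, 9)


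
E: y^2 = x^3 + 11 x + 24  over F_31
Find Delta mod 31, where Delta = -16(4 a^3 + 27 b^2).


4 a^3 + 27 b^2 = 4*11^3 + 27*24^2 = 5324 + 15552 = 20876
Delta = -16 * (20876) = -334016
Delta mod 31 = 9

Delta = 9 (mod 31)


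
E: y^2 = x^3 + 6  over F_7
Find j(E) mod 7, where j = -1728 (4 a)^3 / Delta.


Delta = -16(4 a^3 + 27 b^2) mod 7 = 2
-1728 * (4 a)^3 = -1728 * (4*0)^3 mod 7 = 0
j = 0 * 2^(-1) mod 7 = 0

j = 0 (mod 7)


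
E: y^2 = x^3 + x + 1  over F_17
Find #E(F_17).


For each x in F_17, count y with y^2 = x^3 + 1 x + 1 mod 17:
  x = 0: RHS = 1, y in [1, 16]  -> 2 point(s)
  x = 4: RHS = 1, y in [1, 16]  -> 2 point(s)
  x = 6: RHS = 2, y in [6, 11]  -> 2 point(s)
  x = 9: RHS = 8, y in [5, 12]  -> 2 point(s)
  x = 10: RHS = 8, y in [5, 12]  -> 2 point(s)
  x = 11: RHS = 0, y in [0]  -> 1 point(s)
  x = 13: RHS = 1, y in [1, 16]  -> 2 point(s)
  x = 15: RHS = 8, y in [5, 12]  -> 2 point(s)
  x = 16: RHS = 16, y in [4, 13]  -> 2 point(s)
Affine points: 17. Add the point at infinity: total = 18.

#E(F_17) = 18


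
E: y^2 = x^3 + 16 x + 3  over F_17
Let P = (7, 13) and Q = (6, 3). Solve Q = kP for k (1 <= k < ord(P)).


Enumerate multiples of P until we hit Q = (6, 3):
  1P = (7, 13)
  2P = (12, 6)
  3P = (2, 14)
  4P = (6, 14)
  5P = (5, 2)
  6P = (14, 8)
  7P = (9, 3)
  8P = (9, 14)
  9P = (14, 9)
  10P = (5, 15)
  11P = (6, 3)
Match found at i = 11.

k = 11


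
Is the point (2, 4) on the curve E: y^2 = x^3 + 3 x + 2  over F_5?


Check whether y^2 = x^3 + 3 x + 2 (mod 5) for (x, y) = (2, 4).
LHS: y^2 = 4^2 mod 5 = 1
RHS: x^3 + 3 x + 2 = 2^3 + 3*2 + 2 mod 5 = 1
LHS = RHS

Yes, on the curve


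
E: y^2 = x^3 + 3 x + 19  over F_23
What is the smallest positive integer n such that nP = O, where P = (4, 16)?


Compute successive multiples of P until we hit O:
  1P = (4, 16)
  2P = (19, 14)
  3P = (13, 22)
  4P = (9, 19)
  5P = (3, 3)
  6P = (1, 0)
  7P = (3, 20)
  8P = (9, 4)
  ... (continuing to 12P)
  12P = O

ord(P) = 12


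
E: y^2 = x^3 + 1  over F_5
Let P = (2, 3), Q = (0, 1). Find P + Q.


P != Q, so use the chord formula.
s = (y2 - y1) / (x2 - x1) = (3) / (3) mod 5 = 1
x3 = s^2 - x1 - x2 mod 5 = 1^2 - 2 - 0 = 4
y3 = s (x1 - x3) - y1 mod 5 = 1 * (2 - 4) - 3 = 0

P + Q = (4, 0)


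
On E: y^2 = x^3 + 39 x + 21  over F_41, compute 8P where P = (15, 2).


k = 8 = 1000_2 (binary, LSB first: 0001)
Double-and-add from P = (15, 2):
  bit 0 = 0: acc unchanged = O
  bit 1 = 0: acc unchanged = O
  bit 2 = 0: acc unchanged = O
  bit 3 = 1: acc = O + (6, 15) = (6, 15)

8P = (6, 15)


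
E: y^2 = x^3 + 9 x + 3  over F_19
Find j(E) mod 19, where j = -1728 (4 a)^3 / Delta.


Delta = -16(4 a^3 + 27 b^2) mod 19 = 15
-1728 * (4 a)^3 = -1728 * (4*9)^3 mod 19 = 11
j = 11 * 15^(-1) mod 19 = 2

j = 2 (mod 19)


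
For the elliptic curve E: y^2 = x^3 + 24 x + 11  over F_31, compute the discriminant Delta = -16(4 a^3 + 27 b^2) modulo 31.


4 a^3 + 27 b^2 = 4*24^3 + 27*11^2 = 55296 + 3267 = 58563
Delta = -16 * (58563) = -937008
Delta mod 31 = 29

Delta = 29 (mod 31)


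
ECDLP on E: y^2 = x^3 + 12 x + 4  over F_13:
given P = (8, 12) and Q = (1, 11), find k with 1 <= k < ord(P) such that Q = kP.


Enumerate multiples of P until we hit Q = (1, 11):
  1P = (8, 12)
  2P = (1, 2)
  3P = (1, 11)
Match found at i = 3.

k = 3


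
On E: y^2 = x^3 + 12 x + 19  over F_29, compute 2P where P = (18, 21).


Doubling: s = (3 x1^2 + a) / (2 y1)
s = (3*18^2 + 12) / (2*21) mod 29 = 11
x3 = s^2 - 2 x1 mod 29 = 11^2 - 2*18 = 27
y3 = s (x1 - x3) - y1 mod 29 = 11 * (18 - 27) - 21 = 25

2P = (27, 25)


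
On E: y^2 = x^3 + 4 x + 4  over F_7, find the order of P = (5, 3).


Compute successive multiples of P until we hit O:
  1P = (5, 3)
  2P = (1, 3)
  3P = (1, 4)
  4P = (5, 4)
  5P = O

ord(P) = 5


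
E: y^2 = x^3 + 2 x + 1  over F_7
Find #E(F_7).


For each x in F_7, count y with y^2 = x^3 + 2 x + 1 mod 7:
  x = 0: RHS = 1, y in [1, 6]  -> 2 point(s)
  x = 1: RHS = 4, y in [2, 5]  -> 2 point(s)
Affine points: 4. Add the point at infinity: total = 5.

#E(F_7) = 5


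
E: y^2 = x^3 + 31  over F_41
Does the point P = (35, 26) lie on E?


Check whether y^2 = x^3 + 0 x + 31 (mod 41) for (x, y) = (35, 26).
LHS: y^2 = 26^2 mod 41 = 20
RHS: x^3 + 0 x + 31 = 35^3 + 0*35 + 31 mod 41 = 20
LHS = RHS

Yes, on the curve


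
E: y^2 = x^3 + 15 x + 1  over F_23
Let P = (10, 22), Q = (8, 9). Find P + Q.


P != Q, so use the chord formula.
s = (y2 - y1) / (x2 - x1) = (10) / (21) mod 23 = 18
x3 = s^2 - x1 - x2 mod 23 = 18^2 - 10 - 8 = 7
y3 = s (x1 - x3) - y1 mod 23 = 18 * (10 - 7) - 22 = 9

P + Q = (7, 9)


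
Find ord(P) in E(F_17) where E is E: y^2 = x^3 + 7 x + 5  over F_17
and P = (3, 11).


Compute successive multiples of P until we hit O:
  1P = (3, 11)
  2P = (11, 6)
  3P = (1, 9)
  4P = (14, 12)
  5P = (9, 7)
  6P = (13, 7)
  7P = (10, 2)
  8P = (6, 5)
  ... (continuing to 20P)
  20P = O

ord(P) = 20


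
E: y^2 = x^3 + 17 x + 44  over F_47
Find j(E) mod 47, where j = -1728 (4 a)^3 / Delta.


Delta = -16(4 a^3 + 27 b^2) mod 47 = 11
-1728 * (4 a)^3 = -1728 * (4*17)^3 mod 47 = 22
j = 22 * 11^(-1) mod 47 = 2

j = 2 (mod 47)


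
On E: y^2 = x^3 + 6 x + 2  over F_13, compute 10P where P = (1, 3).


k = 10 = 1010_2 (binary, LSB first: 0101)
Double-and-add from P = (1, 3):
  bit 0 = 0: acc unchanged = O
  bit 1 = 1: acc = O + (10, 3) = (10, 3)
  bit 2 = 0: acc unchanged = (10, 3)
  bit 3 = 1: acc = (10, 3) + (8, 9) = (4, 5)

10P = (4, 5)


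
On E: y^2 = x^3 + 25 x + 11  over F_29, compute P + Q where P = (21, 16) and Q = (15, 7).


P != Q, so use the chord formula.
s = (y2 - y1) / (x2 - x1) = (20) / (23) mod 29 = 16
x3 = s^2 - x1 - x2 mod 29 = 16^2 - 21 - 15 = 17
y3 = s (x1 - x3) - y1 mod 29 = 16 * (21 - 17) - 16 = 19

P + Q = (17, 19)


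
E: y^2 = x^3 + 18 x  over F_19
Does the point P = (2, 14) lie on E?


Check whether y^2 = x^3 + 18 x + 0 (mod 19) for (x, y) = (2, 14).
LHS: y^2 = 14^2 mod 19 = 6
RHS: x^3 + 18 x + 0 = 2^3 + 18*2 + 0 mod 19 = 6
LHS = RHS

Yes, on the curve


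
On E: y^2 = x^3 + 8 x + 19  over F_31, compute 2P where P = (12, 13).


Doubling: s = (3 x1^2 + a) / (2 y1)
s = (3*12^2 + 8) / (2*13) mod 31 = 5
x3 = s^2 - 2 x1 mod 31 = 5^2 - 2*12 = 1
y3 = s (x1 - x3) - y1 mod 31 = 5 * (12 - 1) - 13 = 11

2P = (1, 11)


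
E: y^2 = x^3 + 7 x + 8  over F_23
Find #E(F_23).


For each x in F_23, count y with y^2 = x^3 + 7 x + 8 mod 23:
  x = 0: RHS = 8, y in [10, 13]  -> 2 point(s)
  x = 1: RHS = 16, y in [4, 19]  -> 2 point(s)
  x = 4: RHS = 8, y in [10, 13]  -> 2 point(s)
  x = 6: RHS = 13, y in [6, 17]  -> 2 point(s)
  x = 7: RHS = 9, y in [3, 20]  -> 2 point(s)
  x = 8: RHS = 1, y in [1, 22]  -> 2 point(s)
  x = 9: RHS = 18, y in [8, 15]  -> 2 point(s)
  x = 11: RHS = 13, y in [6, 17]  -> 2 point(s)
  x = 12: RHS = 3, y in [7, 16]  -> 2 point(s)
  x = 17: RHS = 3, y in [7, 16]  -> 2 point(s)
  x = 18: RHS = 9, y in [3, 20]  -> 2 point(s)
  x = 19: RHS = 8, y in [10, 13]  -> 2 point(s)
  x = 20: RHS = 6, y in [11, 12]  -> 2 point(s)
  x = 21: RHS = 9, y in [3, 20]  -> 2 point(s)
  x = 22: RHS = 0, y in [0]  -> 1 point(s)
Affine points: 29. Add the point at infinity: total = 30.

#E(F_23) = 30


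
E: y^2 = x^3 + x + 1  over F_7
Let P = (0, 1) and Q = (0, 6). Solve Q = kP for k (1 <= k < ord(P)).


Enumerate multiples of P until we hit Q = (0, 6):
  1P = (0, 1)
  2P = (2, 5)
  3P = (2, 2)
  4P = (0, 6)
Match found at i = 4.

k = 4


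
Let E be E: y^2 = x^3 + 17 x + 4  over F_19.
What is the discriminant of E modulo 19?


4 a^3 + 27 b^2 = 4*17^3 + 27*4^2 = 19652 + 432 = 20084
Delta = -16 * (20084) = -321344
Delta mod 19 = 3

Delta = 3 (mod 19)


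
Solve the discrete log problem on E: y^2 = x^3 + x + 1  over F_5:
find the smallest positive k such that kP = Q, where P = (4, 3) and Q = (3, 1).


Enumerate multiples of P until we hit Q = (3, 1):
  1P = (4, 3)
  2P = (3, 1)
Match found at i = 2.

k = 2


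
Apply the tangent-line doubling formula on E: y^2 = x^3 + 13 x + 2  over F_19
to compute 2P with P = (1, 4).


Doubling: s = (3 x1^2 + a) / (2 y1)
s = (3*1^2 + 13) / (2*4) mod 19 = 2
x3 = s^2 - 2 x1 mod 19 = 2^2 - 2*1 = 2
y3 = s (x1 - x3) - y1 mod 19 = 2 * (1 - 2) - 4 = 13

2P = (2, 13)


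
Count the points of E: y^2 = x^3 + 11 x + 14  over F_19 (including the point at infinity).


For each x in F_19, count y with y^2 = x^3 + 11 x + 14 mod 19:
  x = 1: RHS = 7, y in [8, 11]  -> 2 point(s)
  x = 2: RHS = 6, y in [5, 14]  -> 2 point(s)
  x = 3: RHS = 17, y in [6, 13]  -> 2 point(s)
  x = 5: RHS = 4, y in [2, 17]  -> 2 point(s)
  x = 6: RHS = 11, y in [7, 12]  -> 2 point(s)
  x = 7: RHS = 16, y in [4, 15]  -> 2 point(s)
  x = 8: RHS = 6, y in [5, 14]  -> 2 point(s)
  x = 9: RHS = 6, y in [5, 14]  -> 2 point(s)
  x = 13: RHS = 17, y in [6, 13]  -> 2 point(s)
  x = 14: RHS = 5, y in [9, 10]  -> 2 point(s)
  x = 15: RHS = 1, y in [1, 18]  -> 2 point(s)
  x = 16: RHS = 11, y in [7, 12]  -> 2 point(s)
Affine points: 24. Add the point at infinity: total = 25.

#E(F_19) = 25


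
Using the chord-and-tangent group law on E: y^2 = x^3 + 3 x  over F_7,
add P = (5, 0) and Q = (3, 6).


P != Q, so use the chord formula.
s = (y2 - y1) / (x2 - x1) = (6) / (5) mod 7 = 4
x3 = s^2 - x1 - x2 mod 7 = 4^2 - 5 - 3 = 1
y3 = s (x1 - x3) - y1 mod 7 = 4 * (5 - 1) - 0 = 2

P + Q = (1, 2)


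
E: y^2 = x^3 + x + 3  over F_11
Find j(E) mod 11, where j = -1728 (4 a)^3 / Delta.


Delta = -16(4 a^3 + 27 b^2) mod 11 = 8
-1728 * (4 a)^3 = -1728 * (4*1)^3 mod 11 = 2
j = 2 * 8^(-1) mod 11 = 3

j = 3 (mod 11)


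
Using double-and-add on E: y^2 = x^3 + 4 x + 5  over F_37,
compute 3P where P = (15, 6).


k = 3 = 11_2 (binary, LSB first: 11)
Double-and-add from P = (15, 6):
  bit 0 = 1: acc = O + (15, 6) = (15, 6)
  bit 1 = 1: acc = (15, 6) + (11, 23) = (36, 0)

3P = (36, 0)


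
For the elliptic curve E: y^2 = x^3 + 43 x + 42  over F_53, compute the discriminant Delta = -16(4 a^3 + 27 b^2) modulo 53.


4 a^3 + 27 b^2 = 4*43^3 + 27*42^2 = 318028 + 47628 = 365656
Delta = -16 * (365656) = -5850496
Delta mod 53 = 15

Delta = 15 (mod 53)


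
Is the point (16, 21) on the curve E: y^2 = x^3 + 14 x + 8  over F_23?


Check whether y^2 = x^3 + 14 x + 8 (mod 23) for (x, y) = (16, 21).
LHS: y^2 = 21^2 mod 23 = 4
RHS: x^3 + 14 x + 8 = 16^3 + 14*16 + 8 mod 23 = 4
LHS = RHS

Yes, on the curve


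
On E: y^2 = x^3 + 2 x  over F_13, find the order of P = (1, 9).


Compute successive multiples of P until we hit O:
  1P = (1, 9)
  2P = (12, 6)
  3P = (12, 7)
  4P = (1, 4)
  5P = O

ord(P) = 5


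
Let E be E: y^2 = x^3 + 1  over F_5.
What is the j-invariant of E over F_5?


Delta = -16(4 a^3 + 27 b^2) mod 5 = 3
-1728 * (4 a)^3 = -1728 * (4*0)^3 mod 5 = 0
j = 0 * 3^(-1) mod 5 = 0

j = 0 (mod 5)


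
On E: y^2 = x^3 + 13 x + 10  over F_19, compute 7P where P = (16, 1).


k = 7 = 111_2 (binary, LSB first: 111)
Double-and-add from P = (16, 1):
  bit 0 = 1: acc = O + (16, 1) = (16, 1)
  bit 1 = 1: acc = (16, 1) + (7, 8) = (2, 5)
  bit 2 = 1: acc = (2, 5) + (10, 0) = (16, 18)

7P = (16, 18)


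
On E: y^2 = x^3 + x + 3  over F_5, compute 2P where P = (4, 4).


Doubling: s = (3 x1^2 + a) / (2 y1)
s = (3*4^2 + 1) / (2*4) mod 5 = 3
x3 = s^2 - 2 x1 mod 5 = 3^2 - 2*4 = 1
y3 = s (x1 - x3) - y1 mod 5 = 3 * (4 - 1) - 4 = 0

2P = (1, 0)


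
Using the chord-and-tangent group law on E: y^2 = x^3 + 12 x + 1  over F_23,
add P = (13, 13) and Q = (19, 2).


P != Q, so use the chord formula.
s = (y2 - y1) / (x2 - x1) = (12) / (6) mod 23 = 2
x3 = s^2 - x1 - x2 mod 23 = 2^2 - 13 - 19 = 18
y3 = s (x1 - x3) - y1 mod 23 = 2 * (13 - 18) - 13 = 0

P + Q = (18, 0)


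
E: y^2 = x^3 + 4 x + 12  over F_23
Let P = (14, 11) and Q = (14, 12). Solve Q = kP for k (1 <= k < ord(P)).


Enumerate multiples of P until we hit Q = (14, 12):
  1P = (14, 11)
  2P = (8, 2)
  3P = (9, 8)
  4P = (16, 20)
  5P = (19, 1)
  6P = (17, 18)
  7P = (0, 14)
  8P = (4, 0)
  9P = (0, 9)
  10P = (17, 5)
  11P = (19, 22)
  12P = (16, 3)
  13P = (9, 15)
  14P = (8, 21)
  15P = (14, 12)
Match found at i = 15.

k = 15


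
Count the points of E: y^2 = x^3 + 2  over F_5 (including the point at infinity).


For each x in F_5, count y with y^2 = x^3 + 0 x + 2 mod 5:
  x = 2: RHS = 0, y in [0]  -> 1 point(s)
  x = 3: RHS = 4, y in [2, 3]  -> 2 point(s)
  x = 4: RHS = 1, y in [1, 4]  -> 2 point(s)
Affine points: 5. Add the point at infinity: total = 6.

#E(F_5) = 6


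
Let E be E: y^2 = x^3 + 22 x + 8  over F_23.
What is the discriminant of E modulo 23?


4 a^3 + 27 b^2 = 4*22^3 + 27*8^2 = 42592 + 1728 = 44320
Delta = -16 * (44320) = -709120
Delta mod 23 = 16

Delta = 16 (mod 23)


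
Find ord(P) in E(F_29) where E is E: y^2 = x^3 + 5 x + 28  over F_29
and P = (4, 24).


Compute successive multiples of P until we hit O:
  1P = (4, 24)
  2P = (14, 0)
  3P = (4, 5)
  4P = O

ord(P) = 4


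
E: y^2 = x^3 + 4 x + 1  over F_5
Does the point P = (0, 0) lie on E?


Check whether y^2 = x^3 + 4 x + 1 (mod 5) for (x, y) = (0, 0).
LHS: y^2 = 0^2 mod 5 = 0
RHS: x^3 + 4 x + 1 = 0^3 + 4*0 + 1 mod 5 = 1
LHS != RHS

No, not on the curve


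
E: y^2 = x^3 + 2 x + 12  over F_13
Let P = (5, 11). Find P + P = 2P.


Doubling: s = (3 x1^2 + a) / (2 y1)
s = (3*5^2 + 2) / (2*11) mod 13 = 10
x3 = s^2 - 2 x1 mod 13 = 10^2 - 2*5 = 12
y3 = s (x1 - x3) - y1 mod 13 = 10 * (5 - 12) - 11 = 10

2P = (12, 10)


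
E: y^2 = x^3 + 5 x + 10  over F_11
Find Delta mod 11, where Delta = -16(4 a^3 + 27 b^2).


4 a^3 + 27 b^2 = 4*5^3 + 27*10^2 = 500 + 2700 = 3200
Delta = -16 * (3200) = -51200
Delta mod 11 = 5

Delta = 5 (mod 11)


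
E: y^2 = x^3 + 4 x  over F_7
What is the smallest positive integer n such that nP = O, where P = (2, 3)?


Compute successive multiples of P until we hit O:
  1P = (2, 3)
  2P = (0, 0)
  3P = (2, 4)
  4P = O

ord(P) = 4


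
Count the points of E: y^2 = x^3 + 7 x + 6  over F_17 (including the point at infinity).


For each x in F_17, count y with y^2 = x^3 + 7 x + 6 mod 17:
  x = 4: RHS = 13, y in [8, 9]  -> 2 point(s)
  x = 5: RHS = 13, y in [8, 9]  -> 2 point(s)
  x = 6: RHS = 9, y in [3, 14]  -> 2 point(s)
  x = 8: RHS = 13, y in [8, 9]  -> 2 point(s)
  x = 9: RHS = 16, y in [4, 13]  -> 2 point(s)
  x = 12: RHS = 16, y in [4, 13]  -> 2 point(s)
  x = 13: RHS = 16, y in [4, 13]  -> 2 point(s)
  x = 14: RHS = 9, y in [3, 14]  -> 2 point(s)
  x = 15: RHS = 1, y in [1, 16]  -> 2 point(s)
  x = 16: RHS = 15, y in [7, 10]  -> 2 point(s)
Affine points: 20. Add the point at infinity: total = 21.

#E(F_17) = 21


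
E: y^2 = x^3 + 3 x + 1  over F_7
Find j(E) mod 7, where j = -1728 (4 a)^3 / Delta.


Delta = -16(4 a^3 + 27 b^2) mod 7 = 3
-1728 * (4 a)^3 = -1728 * (4*3)^3 mod 7 = 6
j = 6 * 3^(-1) mod 7 = 2

j = 2 (mod 7)


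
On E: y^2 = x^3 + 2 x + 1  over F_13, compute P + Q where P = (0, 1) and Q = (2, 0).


P != Q, so use the chord formula.
s = (y2 - y1) / (x2 - x1) = (12) / (2) mod 13 = 6
x3 = s^2 - x1 - x2 mod 13 = 6^2 - 0 - 2 = 8
y3 = s (x1 - x3) - y1 mod 13 = 6 * (0 - 8) - 1 = 3

P + Q = (8, 3)


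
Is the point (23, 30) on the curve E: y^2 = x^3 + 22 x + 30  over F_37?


Check whether y^2 = x^3 + 22 x + 30 (mod 37) for (x, y) = (23, 30).
LHS: y^2 = 30^2 mod 37 = 12
RHS: x^3 + 22 x + 30 = 23^3 + 22*23 + 30 mod 37 = 12
LHS = RHS

Yes, on the curve


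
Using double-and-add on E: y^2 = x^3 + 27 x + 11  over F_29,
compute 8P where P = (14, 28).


k = 8 = 1000_2 (binary, LSB first: 0001)
Double-and-add from P = (14, 28):
  bit 0 = 0: acc unchanged = O
  bit 1 = 0: acc unchanged = O
  bit 2 = 0: acc unchanged = O
  bit 3 = 1: acc = O + (27, 6) = (27, 6)

8P = (27, 6)


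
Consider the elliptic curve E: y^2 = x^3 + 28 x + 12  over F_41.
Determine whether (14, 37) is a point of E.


Check whether y^2 = x^3 + 28 x + 12 (mod 41) for (x, y) = (14, 37).
LHS: y^2 = 37^2 mod 41 = 16
RHS: x^3 + 28 x + 12 = 14^3 + 28*14 + 12 mod 41 = 32
LHS != RHS

No, not on the curve


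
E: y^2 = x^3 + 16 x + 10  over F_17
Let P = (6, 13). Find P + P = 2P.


Doubling: s = (3 x1^2 + a) / (2 y1)
s = (3*6^2 + 16) / (2*13) mod 17 = 10
x3 = s^2 - 2 x1 mod 17 = 10^2 - 2*6 = 3
y3 = s (x1 - x3) - y1 mod 17 = 10 * (6 - 3) - 13 = 0

2P = (3, 0)


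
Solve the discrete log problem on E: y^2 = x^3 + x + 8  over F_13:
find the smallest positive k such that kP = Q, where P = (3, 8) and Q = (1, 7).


Enumerate multiples of P until we hit Q = (1, 7):
  1P = (3, 8)
  2P = (6, 3)
  3P = (1, 6)
  4P = (10, 11)
  5P = (10, 2)
  6P = (1, 7)
Match found at i = 6.

k = 6


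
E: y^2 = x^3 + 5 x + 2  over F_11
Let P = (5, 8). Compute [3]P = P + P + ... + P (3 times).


k = 3 = 11_2 (binary, LSB first: 11)
Double-and-add from P = (5, 8):
  bit 0 = 1: acc = O + (5, 8) = (5, 8)
  bit 1 = 1: acc = (5, 8) + (4, 8) = (2, 3)

3P = (2, 3)


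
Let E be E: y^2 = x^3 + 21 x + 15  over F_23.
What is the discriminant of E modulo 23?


4 a^3 + 27 b^2 = 4*21^3 + 27*15^2 = 37044 + 6075 = 43119
Delta = -16 * (43119) = -689904
Delta mod 23 = 4

Delta = 4 (mod 23)


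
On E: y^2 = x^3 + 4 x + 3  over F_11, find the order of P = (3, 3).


Compute successive multiples of P until we hit O:
  1P = (3, 3)
  2P = (10, 3)
  3P = (9, 8)
  4P = (0, 5)
  5P = (6, 10)
  6P = (5, 7)
  7P = (7, 0)
  8P = (5, 4)
  ... (continuing to 14P)
  14P = O

ord(P) = 14


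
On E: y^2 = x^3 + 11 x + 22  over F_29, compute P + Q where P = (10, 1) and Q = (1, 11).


P != Q, so use the chord formula.
s = (y2 - y1) / (x2 - x1) = (10) / (20) mod 29 = 15
x3 = s^2 - x1 - x2 mod 29 = 15^2 - 10 - 1 = 11
y3 = s (x1 - x3) - y1 mod 29 = 15 * (10 - 11) - 1 = 13

P + Q = (11, 13)


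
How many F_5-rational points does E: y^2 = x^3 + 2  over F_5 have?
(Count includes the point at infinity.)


For each x in F_5, count y with y^2 = x^3 + 0 x + 2 mod 5:
  x = 2: RHS = 0, y in [0]  -> 1 point(s)
  x = 3: RHS = 4, y in [2, 3]  -> 2 point(s)
  x = 4: RHS = 1, y in [1, 4]  -> 2 point(s)
Affine points: 5. Add the point at infinity: total = 6.

#E(F_5) = 6


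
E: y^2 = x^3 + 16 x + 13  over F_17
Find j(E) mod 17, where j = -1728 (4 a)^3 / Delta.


Delta = -16(4 a^3 + 27 b^2) mod 17 = 3
-1728 * (4 a)^3 = -1728 * (4*16)^3 mod 17 = 7
j = 7 * 3^(-1) mod 17 = 8

j = 8 (mod 17)


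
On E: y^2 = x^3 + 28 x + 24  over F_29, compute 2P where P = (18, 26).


Doubling: s = (3 x1^2 + a) / (2 y1)
s = (3*18^2 + 28) / (2*26) mod 29 = 17
x3 = s^2 - 2 x1 mod 29 = 17^2 - 2*18 = 21
y3 = s (x1 - x3) - y1 mod 29 = 17 * (18 - 21) - 26 = 10

2P = (21, 10)


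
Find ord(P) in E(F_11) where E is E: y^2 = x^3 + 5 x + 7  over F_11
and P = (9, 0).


Compute successive multiples of P until we hit O:
  1P = (9, 0)
  2P = O

ord(P) = 2


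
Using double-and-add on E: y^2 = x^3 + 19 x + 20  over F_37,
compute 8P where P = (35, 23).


k = 8 = 1000_2 (binary, LSB first: 0001)
Double-and-add from P = (35, 23):
  bit 0 = 0: acc unchanged = O
  bit 1 = 0: acc unchanged = O
  bit 2 = 0: acc unchanged = O
  bit 3 = 1: acc = O + (20, 36) = (20, 36)

8P = (20, 36)


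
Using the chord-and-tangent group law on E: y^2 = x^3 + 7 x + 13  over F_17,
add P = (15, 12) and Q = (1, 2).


P != Q, so use the chord formula.
s = (y2 - y1) / (x2 - x1) = (7) / (3) mod 17 = 8
x3 = s^2 - x1 - x2 mod 17 = 8^2 - 15 - 1 = 14
y3 = s (x1 - x3) - y1 mod 17 = 8 * (15 - 14) - 12 = 13

P + Q = (14, 13)


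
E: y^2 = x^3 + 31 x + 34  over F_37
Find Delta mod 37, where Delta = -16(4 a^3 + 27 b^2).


4 a^3 + 27 b^2 = 4*31^3 + 27*34^2 = 119164 + 31212 = 150376
Delta = -16 * (150376) = -2406016
Delta mod 37 = 20

Delta = 20 (mod 37)


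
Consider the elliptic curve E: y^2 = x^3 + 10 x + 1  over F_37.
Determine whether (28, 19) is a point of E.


Check whether y^2 = x^3 + 10 x + 1 (mod 37) for (x, y) = (28, 19).
LHS: y^2 = 19^2 mod 37 = 28
RHS: x^3 + 10 x + 1 = 28^3 + 10*28 + 1 mod 37 = 33
LHS != RHS

No, not on the curve


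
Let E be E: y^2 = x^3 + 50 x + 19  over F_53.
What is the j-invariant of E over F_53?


Delta = -16(4 a^3 + 27 b^2) mod 53 = 6
-1728 * (4 a)^3 = -1728 * (4*50)^3 mod 53 = 17
j = 17 * 6^(-1) mod 53 = 47

j = 47 (mod 53)


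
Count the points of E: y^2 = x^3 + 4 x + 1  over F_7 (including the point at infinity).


For each x in F_7, count y with y^2 = x^3 + 4 x + 1 mod 7:
  x = 0: RHS = 1, y in [1, 6]  -> 2 point(s)
  x = 4: RHS = 4, y in [2, 5]  -> 2 point(s)
Affine points: 4. Add the point at infinity: total = 5.

#E(F_7) = 5


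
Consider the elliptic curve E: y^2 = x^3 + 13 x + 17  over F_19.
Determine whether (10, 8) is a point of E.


Check whether y^2 = x^3 + 13 x + 17 (mod 19) for (x, y) = (10, 8).
LHS: y^2 = 8^2 mod 19 = 7
RHS: x^3 + 13 x + 17 = 10^3 + 13*10 + 17 mod 19 = 7
LHS = RHS

Yes, on the curve


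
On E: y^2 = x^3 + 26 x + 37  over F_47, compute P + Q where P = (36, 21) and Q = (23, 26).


P != Q, so use the chord formula.
s = (y2 - y1) / (x2 - x1) = (5) / (34) mod 47 = 43
x3 = s^2 - x1 - x2 mod 47 = 43^2 - 36 - 23 = 4
y3 = s (x1 - x3) - y1 mod 47 = 43 * (36 - 4) - 21 = 39

P + Q = (4, 39)


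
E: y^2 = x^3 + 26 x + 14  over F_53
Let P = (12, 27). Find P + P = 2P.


Doubling: s = (3 x1^2 + a) / (2 y1)
s = (3*12^2 + 26) / (2*27) mod 53 = 34
x3 = s^2 - 2 x1 mod 53 = 34^2 - 2*12 = 19
y3 = s (x1 - x3) - y1 mod 53 = 34 * (12 - 19) - 27 = 0

2P = (19, 0)


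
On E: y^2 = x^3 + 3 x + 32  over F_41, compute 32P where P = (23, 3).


k = 32 = 100000_2 (binary, LSB first: 000001)
Double-and-add from P = (23, 3):
  bit 0 = 0: acc unchanged = O
  bit 1 = 0: acc unchanged = O
  bit 2 = 0: acc unchanged = O
  bit 3 = 0: acc unchanged = O
  bit 4 = 0: acc unchanged = O
  bit 5 = 1: acc = O + (2, 28) = (2, 28)

32P = (2, 28)


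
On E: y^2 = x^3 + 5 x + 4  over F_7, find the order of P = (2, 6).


Compute successive multiples of P until we hit O:
  1P = (2, 6)
  2P = (0, 5)
  3P = (0, 2)
  4P = (2, 1)
  5P = O

ord(P) = 5


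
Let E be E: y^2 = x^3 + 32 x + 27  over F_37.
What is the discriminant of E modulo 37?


4 a^3 + 27 b^2 = 4*32^3 + 27*27^2 = 131072 + 19683 = 150755
Delta = -16 * (150755) = -2412080
Delta mod 37 = 24

Delta = 24 (mod 37)
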